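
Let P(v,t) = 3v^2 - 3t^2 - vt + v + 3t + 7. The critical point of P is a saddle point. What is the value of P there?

∂P/∂v = 6v - t + 1 = 0 and ∂P/∂t = -v - 6t + 3 = 0, so (v, t) = (-3/37, 19/37).
The Hessian has P_{vv} = 6, P_{tt} = -6, P_{vt} = -1, giving D = -37 < 0, so the point is a saddle point.
P(-3/37, 19/37) = 286/37.

286/37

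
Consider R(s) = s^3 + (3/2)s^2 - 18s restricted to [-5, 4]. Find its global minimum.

-22

R'(s) = 3s^2 + 3s - 18, which vanishes at s = -3 and s = 2.
Evaluating at the critical points and endpoints: R(-5) = 5/2, R(-3) = 81/2, R(2) = -22, R(4) = 16.
So the minimum is R(2) = -22.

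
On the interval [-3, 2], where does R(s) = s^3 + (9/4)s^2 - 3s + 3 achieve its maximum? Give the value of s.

Differentiating, R'(s) = 3s^2 + (9/2)s - 3; which vanishes at s = -2 and s = 1/2.
Compare values at every candidate in [-3, 2]: R(-3) = 21/4; R(-2) = 10; R(1/2) = 35/16; R(2) = 14.
The maximum over the interval is 14, attained at s = 2.

2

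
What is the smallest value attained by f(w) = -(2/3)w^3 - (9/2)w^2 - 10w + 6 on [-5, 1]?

-55/6

The derivative is -2w^2 - 9w - 10, which vanishes at w = -5/2 and w = -2.
Candidates: f(-5) = 161/6,  f(-5/2) = 319/24,  f(-2) = 40/3,  f(1) = -55/6.
So the minimum is f(1) = -55/6.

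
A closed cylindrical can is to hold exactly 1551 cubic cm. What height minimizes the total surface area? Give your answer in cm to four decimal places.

12.5461

With radius r and height h, πr²h = 1551 so h = 1551/(πr²), and S(r) = 2πr² + 2πrh = 2πr² + 2·1551/r.
S'(r) = 4πr − 2·1551/r² = 0 ⇒ r³ = 1551/(2π), so r ≈ 6.2730 and h = 2r ≈ 12.5461.
S''(r) = 4π + 4·1551/r³ > 0, so this is the minimum; S ≈ 741.7469.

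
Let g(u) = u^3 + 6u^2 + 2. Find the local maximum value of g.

34

Critical points: g'(u) = 3u^2 + 12u vanishes at u = -4, 0.
g''(u) = 6u + 12. g''(-4) = -12 < 0 ⇒ local maximum; g''(0) = 12 > 0 ⇒ local minimum.
The local maximum is g(-4) = 34.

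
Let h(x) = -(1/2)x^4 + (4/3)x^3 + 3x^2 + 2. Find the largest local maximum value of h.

49/2

h'(x) = -2x^3 + 4x^2 + 6x = 0 at x = -1, 0, 3.
Since h''(x) = -6x^2 + 8x + 6, we get h''(-1) = -8 < 0 ⇒ local maximum; h''(0) = 6 > 0 ⇒ local minimum; h''(3) = -24 < 0 ⇒ local maximum.
Thus h has its largest local maximum at x = 3, with value 49/2.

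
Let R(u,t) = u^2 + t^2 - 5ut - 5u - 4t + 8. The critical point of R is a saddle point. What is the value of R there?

103/7

∂R/∂u = 2u - 5t - 5 = 0 and ∂R/∂t = -5u + 2t - 4 = 0, so (u, t) = (-10/7, -11/7).
The Hessian has R_{uu} = 2, R_{tt} = 2, R_{ut} = -5, giving D = -21 < 0, so the point is a saddle point.
R(-10/7, -11/7) = 103/7.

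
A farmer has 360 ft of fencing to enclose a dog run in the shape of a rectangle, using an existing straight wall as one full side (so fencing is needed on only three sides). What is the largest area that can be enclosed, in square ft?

Let the sides perpendicular to the wall have length x and the parallel side y, so 2x + y = 360 and the area is A = xy = x(360 − 2x).
A'(x) = 360 − 4x = 0 gives x = 90, and A''(x) = −4 < 0 confirms a maximum.
Then y = 360 − 2·90 = 180 and A = 16200.

16200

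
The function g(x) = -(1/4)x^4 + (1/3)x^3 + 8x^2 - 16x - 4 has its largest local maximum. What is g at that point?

308/3

g'(x) = -x^3 + x^2 + 16x - 16. Setting g'(x) = 0 gives x ∈ {-4, 1, 4}.
Second-derivative test with g''(x) = -3x^2 + 2x + 16: g''(-4) = -40 < 0 ⇒ local maximum; g''(1) = 15 > 0 ⇒ local minimum; g''(4) = -24 < 0 ⇒ local maximum.
The largest local maximum is g(-4) = 308/3.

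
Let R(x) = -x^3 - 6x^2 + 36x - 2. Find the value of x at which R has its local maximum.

R'(x) = -3x^2 - 12x + 36. Setting R'(x) = 0 gives x ∈ {-6, 2}.
Since R''(x) = -6x - 12, we get R''(-6) = 24 > 0 ⇒ local minimum; R''(2) = -24 < 0 ⇒ local maximum.
The local maximum is R(2) = 38.

2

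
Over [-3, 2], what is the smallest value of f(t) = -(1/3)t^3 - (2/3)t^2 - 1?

-19/3

f'(t) = -t^2 - (4/3)t, which vanishes at t = -4/3 and t = 0.
Candidates: f(-3) = 2, f(-4/3) = -113/81, f(0) = -1, f(2) = -19/3.
Hence the absolute minimum is -19/3 at t = 2.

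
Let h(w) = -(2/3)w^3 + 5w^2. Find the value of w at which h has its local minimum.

h'(w) = -2w^2 + 10w = 0 at w = 0, 5.
h''(w) = -4w + 10. h''(0) = 10 > 0 ⇒ local minimum; h''(5) = -10 < 0 ⇒ local maximum.
The local minimum is h(0) = 0.

0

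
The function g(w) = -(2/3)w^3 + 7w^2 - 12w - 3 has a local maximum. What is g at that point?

g'(w) = -2w^2 + 14w - 12 = 0 at w = 1, 6.
g''(w) = -4w + 14. g''(1) = 10 > 0 ⇒ local minimum; g''(6) = -10 < 0 ⇒ local maximum.
So the local maximum value is g(6) = 33.

33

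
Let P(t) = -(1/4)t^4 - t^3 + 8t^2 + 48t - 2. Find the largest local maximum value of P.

Critical points: P'(t) = -t^3 - 3t^2 + 16t + 48 vanishes at t = -4, -3, 4.
Second-derivative test with P''(t) = -3t^2 - 6t + 16: P''(-4) = -8 < 0 ⇒ local maximum; P''(-3) = 7 > 0 ⇒ local minimum; P''(4) = -56 < 0 ⇒ local maximum.
Thus P has its largest local maximum at t = 4, with value 190.

190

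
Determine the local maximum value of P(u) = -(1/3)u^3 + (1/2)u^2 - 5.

P'(u) = -u^2 + u = 0 at u = 0, 1.
Since P''(u) = -2u + 1, we get P''(0) = 1 > 0 ⇒ local minimum; P''(1) = -1 < 0 ⇒ local maximum.
Thus P has its local maximum at u = 1, with value -29/6.

-29/6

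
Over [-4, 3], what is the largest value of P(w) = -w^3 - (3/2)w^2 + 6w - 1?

The derivative is -3w^2 - 3w + 6, which vanishes at w = -2 and w = 1.
Candidates: P(-4) = 15, P(-2) = -11, P(1) = 5/2, P(3) = -47/2.
Hence the absolute maximum is 15 at w = -4.

15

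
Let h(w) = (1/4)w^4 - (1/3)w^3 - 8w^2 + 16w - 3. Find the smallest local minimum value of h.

h'(w) = w^3 - w^2 - 16w + 16 = 0 at w = -4, 1, 4.
Second-derivative test with h''(w) = 3w^2 - 2w - 16: h''(-4) = 40 > 0 ⇒ local minimum; h''(1) = -15 < 0 ⇒ local maximum; h''(4) = 24 > 0 ⇒ local minimum.
So the smallest local minimum value is h(-4) = -329/3.

-329/3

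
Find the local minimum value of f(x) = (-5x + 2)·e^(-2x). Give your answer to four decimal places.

Differentiating with the product rule gives f'(x) = (10x - 9)·e^(-2x). Since e^(-2x) > 0, the only critical point is x = 9/10.
f''(9/10) has the same sign as 10 > 0, so this is a local minimum.
f(9/10) = (-5/2)·e^(-9/5) ≈ -0.4132.

-0.4132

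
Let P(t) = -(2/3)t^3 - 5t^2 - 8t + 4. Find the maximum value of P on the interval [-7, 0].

P'(t) = -2t^2 - 10t - 8, which vanishes at t = -4 and t = -1.
Candidates: P(-7) = 131/3, P(-4) = -4/3, P(-1) = 23/3, P(0) = 4.
So the maximum is P(-7) = 131/3.

131/3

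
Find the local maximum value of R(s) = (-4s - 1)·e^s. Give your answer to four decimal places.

1.1460

R'(s) = (-4)·e^s + (-4s - 1)·1·e^s = (-4s - 5)·e^s. Since e^s > 0, the only critical point is s = -5/4.
R''(-5/4) has the same sign as -4 < 0, so this is a local maximum.
R(-5/4) = (4)·e^(-5/4) ≈ 1.1460.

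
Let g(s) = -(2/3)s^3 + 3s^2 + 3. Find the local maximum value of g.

Critical points: g'(s) = -2s^2 + 6s vanishes at s = 0, 3.
g''(s) = -4s + 6. g''(0) = 6 > 0 ⇒ local minimum; g''(3) = -6 < 0 ⇒ local maximum.
The local maximum is g(3) = 12.

12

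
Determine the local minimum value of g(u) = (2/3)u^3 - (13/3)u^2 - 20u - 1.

-133

Critical points: g'(u) = 2u^2 - (26/3)u - 20 vanishes at u = -5/3, 6.
g''(u) = 4u - 26/3. g''(-5/3) = -46/3 < 0 ⇒ local maximum; g''(6) = 46/3 > 0 ⇒ local minimum.
Thus g has its local minimum at u = 6, with value -133.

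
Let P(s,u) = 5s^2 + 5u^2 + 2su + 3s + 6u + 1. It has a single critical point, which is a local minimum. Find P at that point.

-31/32

∂P/∂s = 10s + 2u + 3 = 0 and ∂P/∂u = 2s + 10u + 6 = 0, so (s, u) = (-3/16, -9/16).
The Hessian has P_{ss} = 10, P_{uu} = 10, P_{su} = 2, giving D = 96 > 0 with P_{ss} > 0, so the point is a local minimum.
P(-3/16, -9/16) = -31/32.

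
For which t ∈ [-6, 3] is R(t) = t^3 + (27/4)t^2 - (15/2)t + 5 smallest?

1/2

The derivative is 3t^2 + (27/2)t - 15/2, which vanishes at t = -5 and t = 1/2.
Candidates: R(-6) = 77; R(-5) = 345/4; R(1/2) = 49/16; R(3) = 281/4.
The minimum over the interval is 49/16, attained at t = 1/2.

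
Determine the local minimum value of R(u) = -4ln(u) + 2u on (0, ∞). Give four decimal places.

R'(u) = -4/u + 2 = 0 gives u = 2.
R''(u) = 4/u², which is positive for u > 0, so this is a local minimum.
R(2) = -4·ln(2) + 4 ≈ 1.2274.

1.2274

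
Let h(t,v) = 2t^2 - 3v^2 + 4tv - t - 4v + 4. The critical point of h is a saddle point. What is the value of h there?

∂h/∂t = 4t + 4v - 1 = 0 and ∂h/∂v = 4t - 6v - 4 = 0, so (t, v) = (11/20, -3/10).
The Hessian has h_{tt} = 4, h_{vv} = -6, h_{tv} = 4, giving D = -40 < 0, so the point is a saddle point.
h(11/20, -3/10) = 173/40.

173/40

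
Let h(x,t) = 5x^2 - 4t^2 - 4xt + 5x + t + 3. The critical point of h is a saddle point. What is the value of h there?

71/32

∂h/∂x = 10x - 4t + 5 = 0 and ∂h/∂t = -4x - 8t + 1 = 0, so (x, t) = (-3/8, 5/16).
The Hessian has h_{xx} = 10, h_{tt} = -8, h_{xt} = -4, giving D = -96 < 0, so the point is a saddle point.
h(-3/8, 5/16) = 71/32.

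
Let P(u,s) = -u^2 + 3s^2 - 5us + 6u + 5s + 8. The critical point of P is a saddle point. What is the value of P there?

529/37

∂P/∂u = -2u - 5s + 6 = 0 and ∂P/∂s = -5u + 6s + 5 = 0, so (u, s) = (61/37, 20/37).
The Hessian has P_{uu} = -2, P_{ss} = 6, P_{us} = -5, giving D = -37 < 0, so the point is a saddle point.
P(61/37, 20/37) = 529/37.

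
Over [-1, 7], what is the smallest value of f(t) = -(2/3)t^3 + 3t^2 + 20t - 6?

f'(t) = -2t^2 + 6t + 20, whose only zero in [-1, 7] is t = 5.
Evaluating at the critical points and endpoints: f(-1) = -67/3; f(5) = 257/3; f(7) = 157/3.
So the minimum is f(-1) = -67/3.

-67/3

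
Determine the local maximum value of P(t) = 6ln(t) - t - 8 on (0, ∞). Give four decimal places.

-3.2494

P'(t) = 6/t − 1 = 0 gives t = 6.
P''(t) = -6/t², which is negative for t > 0, so this is a local maximum.
P(6) = 6·ln(6) - 6 - 8 ≈ -3.2494.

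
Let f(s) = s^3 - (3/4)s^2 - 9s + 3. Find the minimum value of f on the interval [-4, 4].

-37

f'(s) = 3s^2 - (3/2)s - 9, which vanishes at s = -3/2 and s = 2.
Compare values at every candidate in [-4, 4]: f(-4) = -37; f(-3/2) = 183/16; f(2) = -10; f(4) = 19.
Hence the absolute minimum is -37 at s = -4.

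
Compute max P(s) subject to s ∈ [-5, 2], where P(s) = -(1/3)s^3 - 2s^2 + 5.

P'(s) = -s^2 - 4s, which vanishes at s = -4 and s = 0.
Candidates: P(-5) = -10/3; P(-4) = -17/3; P(0) = 5; P(2) = -17/3.
Hence the absolute maximum is 5 at s = 0.

5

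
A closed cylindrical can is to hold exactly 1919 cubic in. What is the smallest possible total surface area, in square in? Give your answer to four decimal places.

With radius r and height h, πr²h = 1919 so h = 1919/(πr²), and S(r) = 2πr² + 2πrh = 2πr² + 2·1919/r.
S'(r) = 4πr − 2·1919/r² = 0 ⇒ r³ = 1919/(2π), so r ≈ 6.7344 and h = 2r ≈ 13.4688.
S''(r) = 4π + 4·1919/r³ > 0, so this is the minimum; S ≈ 854.8656.

854.8656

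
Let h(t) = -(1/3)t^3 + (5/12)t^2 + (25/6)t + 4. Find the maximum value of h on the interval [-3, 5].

The derivative is -t^2 + (5/6)t + 25/6, which vanishes at t = -5/3 and t = 5/2.
Candidates: h(-3) = 17/4, h(-5/3) = -79/324, h(5/2) = 189/16, h(5) = -77/12.
Hence the absolute maximum is 189/16 at t = 5/2.

189/16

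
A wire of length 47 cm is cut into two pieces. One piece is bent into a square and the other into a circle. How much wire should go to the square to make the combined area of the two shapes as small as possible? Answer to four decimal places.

26.3247

Let x be the length used for the square. Square side x/4; circle radius (47−x)/(2π).
A(x) = (x/4)² + π·((47−x)/(2π))² = x²/16 + (47−x)²/(4π) for 0 ≤ x ≤ 47. A'(x) = x/8 − (47−x)/(2π) = 0 gives x = 4·47/(π+4) ≈ 26.3247.
A'' = 1/8 + 1/(2π) > 0, so this gives the minimum combined area; x ≈ 26.3247 cm to the square.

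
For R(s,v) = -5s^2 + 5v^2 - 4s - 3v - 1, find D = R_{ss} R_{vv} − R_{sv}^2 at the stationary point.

∂R/∂s = -10s - 4 = 0 and ∂R/∂v = 10v - 3 = 0, so (s, v) = (-2/5, 3/10).
The Hessian has R_{ss} = -10, R_{vv} = 10, R_{sv} = 0, giving D = -100 < 0, so the point is a saddle point.
D = (-10)·(10) − (0)^2 = -100.

-100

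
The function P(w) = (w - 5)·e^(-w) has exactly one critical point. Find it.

6

By the product rule, P'(w) = (-w + 6)·e^(-w). Since e^(-w) > 0, the only critical point is w = 6.
P''(6) has the same sign as -1 < 0, so this is a local maximum.
P(6) = (1)·e^(-6) ≈ 0.0025.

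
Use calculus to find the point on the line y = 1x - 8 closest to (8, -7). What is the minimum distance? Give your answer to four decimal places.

4.9497

Minimize D(x)^2 = (x - 8)^2 + (x - 1)^2.
d/dx[D^2] = 2(x - 8) + 2·1·(x - 1) = 0 ⇒ x = 9/2.
Then y = -7/2 and the distance is √(49/2) ≈ 4.9497.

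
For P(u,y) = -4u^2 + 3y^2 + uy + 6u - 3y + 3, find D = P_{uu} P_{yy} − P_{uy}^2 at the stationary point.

∂P/∂u = -8u + y + 6 = 0 and ∂P/∂y = u + 6y - 3 = 0, so (u, y) = (39/49, 18/49).
The Hessian has P_{uu} = -8, P_{yy} = 6, P_{uy} = 1, giving D = -49 < 0, so the point is a saddle point.
D = (-8)·(6) − (1)^2 = -49.

-49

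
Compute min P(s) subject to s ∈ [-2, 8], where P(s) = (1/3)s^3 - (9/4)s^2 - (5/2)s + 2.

P'(s) = s^2 - (9/2)s - 5/2, which vanishes at s = -1/2 and s = 5.
Compare values at every candidate in [-2, 8]: P(-2) = -14/3,  P(-1/2) = 127/48,  P(5) = -301/12,  P(8) = 26/3.
So the minimum is P(5) = -301/12.

-301/12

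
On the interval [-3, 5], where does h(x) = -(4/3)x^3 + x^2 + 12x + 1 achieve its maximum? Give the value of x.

2

The derivative is -4x^2 + 2x + 12, which vanishes at x = -3/2 and x = 2.
Candidates: h(-3) = 10,  h(-3/2) = -41/4,  h(2) = 55/3,  h(5) = -242/3.
The maximum over the interval is 55/3, attained at x = 2.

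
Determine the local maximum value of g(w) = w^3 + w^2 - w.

g'(w) = 3w^2 + 2w - 1 = 0 at w = -1, 1/3.
Second-derivative test with g''(w) = 6w + 2: g''(-1) = -4 < 0 ⇒ local maximum; g''(1/3) = 4 > 0 ⇒ local minimum.
The local maximum is g(-1) = 1.

1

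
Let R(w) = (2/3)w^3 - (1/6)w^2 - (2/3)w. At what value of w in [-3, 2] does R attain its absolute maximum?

Differentiating, R'(w) = 2w^2 - (1/3)w - 2/3; which vanishes at w = -1/2 and w = 2/3.
Evaluating at the critical points and endpoints: R(-3) = -35/2, R(-1/2) = 5/24, R(2/3) = -26/81, R(2) = 10/3.
Hence the absolute maximum is 10/3 at w = 2.

2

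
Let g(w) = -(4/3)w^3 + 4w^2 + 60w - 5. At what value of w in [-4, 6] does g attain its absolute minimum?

-3

g'(w) = -4w^2 + 8w + 60, which vanishes at w = -3 and w = 5.
Compare values at every candidate in [-4, 6]: g(-4) = -287/3, g(-3) = -113, g(5) = 685/3, g(6) = 211.
So the minimum is g(-3) = -113.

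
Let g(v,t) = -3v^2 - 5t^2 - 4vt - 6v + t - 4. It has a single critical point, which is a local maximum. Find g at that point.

∂g/∂v = -6v - 4t - 6 = 0 and ∂g/∂t = -4v - 10t + 1 = 0, so (v, t) = (-16/11, 15/22).
The Hessian has g_{vv} = -6, g_{tt} = -10, g_{vt} = -4, giving D = 44 > 0 with g_{vv} < 0, so the point is a local maximum.
g(-16/11, 15/22) = 31/44.

31/44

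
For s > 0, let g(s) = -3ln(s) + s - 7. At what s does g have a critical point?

3

g'(s) = -3/s + 1 = 0 gives s = 3.
g''(s) = 3/s², which is positive for s > 0, so this is a local minimum.
g(3) = -3·ln(3) + 3 - 7 ≈ -7.2958.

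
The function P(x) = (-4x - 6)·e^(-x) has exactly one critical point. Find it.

-1/2

By the product rule, P'(x) = (4x + 2)·e^(-x). Since e^(-x) > 0, the only critical point is x = -1/2.
P''(-1/2) has the same sign as 4 > 0, so this is a local minimum.
P(-1/2) = (-4)·e^(1/2) ≈ -6.5949.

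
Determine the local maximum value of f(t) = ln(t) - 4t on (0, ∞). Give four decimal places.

f'(t) = 1/t − 4 = 0 gives t = 1/4.
f''(t) = -1/t², which is negative for t > 0, so this is a local maximum.
f(1/4) = 1·ln(1/4) - 1 ≈ -2.3863.

-2.3863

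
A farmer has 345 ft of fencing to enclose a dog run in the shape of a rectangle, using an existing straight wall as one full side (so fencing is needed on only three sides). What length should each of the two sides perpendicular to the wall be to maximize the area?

Let the sides perpendicular to the wall have length x and the parallel side y, so 2x + y = 345 and the area is A = xy = x(345 − 2x).
A'(x) = 345 − 4x = 0 gives x = 345/4, and A''(x) = −4 < 0 confirms a maximum.
Then y = 345 − 2·345/4 = 345/2 and A = 119025/8.

345/4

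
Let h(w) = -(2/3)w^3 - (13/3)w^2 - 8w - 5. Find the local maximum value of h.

Critical points: h'(w) = -2w^2 - (26/3)w - 8 vanishes at w = -3, -4/3.
h''(w) = -4w - 26/3. h''(-3) = 10/3 > 0 ⇒ local minimum; h''(-4/3) = -10/3 < 0 ⇒ local maximum.
So the local maximum value is h(-4/3) = -37/81.

-37/81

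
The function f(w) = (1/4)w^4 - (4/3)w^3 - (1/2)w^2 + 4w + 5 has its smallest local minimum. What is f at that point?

Critical points: f'(w) = w^3 - 4w^2 - w + 4 vanishes at w = -1, 1, 4.
Since f''(w) = 3w^2 - 8w - 1, we get f''(-1) = 10 > 0 ⇒ local minimum; f''(1) = -6 < 0 ⇒ local maximum; f''(4) = 15 > 0 ⇒ local minimum.
The smallest local minimum is f(4) = -25/3.

-25/3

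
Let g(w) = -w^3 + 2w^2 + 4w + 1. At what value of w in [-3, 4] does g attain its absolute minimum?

4

Differentiating, g'(w) = -3w^2 + 4w + 4; which vanishes at w = -2/3 and w = 2.
Evaluating at the critical points and endpoints: g(-3) = 34, g(-2/3) = -13/27, g(2) = 9, g(4) = -15.
So the minimum is g(4) = -15.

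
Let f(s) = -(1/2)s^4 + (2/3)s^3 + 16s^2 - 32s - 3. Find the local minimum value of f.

-113/6

f'(s) = -2s^3 + 2s^2 + 32s - 32. Setting f'(s) = 0 gives s ∈ {-4, 1, 4}.
f''(s) = -6s^2 + 4s + 32. f''(-4) = -80 < 0 ⇒ local maximum; f''(1) = 30 > 0 ⇒ local minimum; f''(4) = -48 < 0 ⇒ local maximum.
Thus f has its local minimum at s = 1, with value -113/6.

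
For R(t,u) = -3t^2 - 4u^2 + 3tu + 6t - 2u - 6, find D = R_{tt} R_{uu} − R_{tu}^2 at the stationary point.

∂R/∂t = -6t + 3u + 6 = 0 and ∂R/∂u = 3t - 8u - 2 = 0, so (t, u) = (14/13, 2/13).
The Hessian has R_{tt} = -6, R_{uu} = -8, R_{tu} = 3, giving D = 39 > 0 with R_{tt} < 0, so the point is a local maximum.
D = (-6)·(-8) − (3)^2 = 39.

39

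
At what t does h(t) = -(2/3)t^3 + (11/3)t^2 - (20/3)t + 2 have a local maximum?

2

Critical points: h'(t) = -2t^2 + (22/3)t - 20/3 vanishes at t = 5/3, 2.
h''(t) = -4t + 22/3. h''(5/3) = 2/3 > 0 ⇒ local minimum; h''(2) = -2/3 < 0 ⇒ local maximum.
So the local maximum value is h(2) = -2.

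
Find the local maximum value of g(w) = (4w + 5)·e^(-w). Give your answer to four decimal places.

5.1361

By the product rule, g'(w) = (-4w - 1)·e^(-w). Since e^(-w) > 0, the only critical point is w = -1/4.
g''(-1/4) has the same sign as -4 < 0, so this is a local maximum.
g(-1/4) = (4)·e^(1/4) ≈ 5.1361.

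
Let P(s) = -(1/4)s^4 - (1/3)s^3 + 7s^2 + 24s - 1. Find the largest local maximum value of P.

P'(s) = -s^3 - s^2 + 14s + 24. Setting P'(s) = 0 gives s ∈ {-3, -2, 4}.
Second-derivative test with P''(s) = -3s^2 - 2s + 14: P''(-3) = -7 < 0 ⇒ local maximum; P''(-2) = 6 > 0 ⇒ local minimum; P''(4) = -42 < 0 ⇒ local maximum.
The largest local maximum is P(4) = 365/3.

365/3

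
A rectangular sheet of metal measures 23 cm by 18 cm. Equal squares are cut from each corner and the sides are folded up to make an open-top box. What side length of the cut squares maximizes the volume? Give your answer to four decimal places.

With cut size x, the volume is V(x) = x(23 − 2x)(18 − 2x) for 0 < x < 9.
V'(x) = 12x^2 − 164x + 414. Setting V'(x) = 0 gives x ≈ 3.3413 (the root in (0, 9)).
V''(x) = 24x − 164 is negative there, so this is the maximum; V ≈ 617.0397.

3.3413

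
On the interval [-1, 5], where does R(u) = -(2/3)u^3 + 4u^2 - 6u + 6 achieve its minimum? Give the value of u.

5

R'(u) = -2u^2 + 8u - 6, which vanishes at u = 1 and u = 3.
Evaluating at the critical points and endpoints: R(-1) = 50/3, R(1) = 10/3, R(3) = 6, R(5) = -22/3.
The minimum over the interval is -22/3, attained at u = 5.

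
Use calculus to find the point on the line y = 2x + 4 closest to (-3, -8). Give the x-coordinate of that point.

Minimize D(x)^2 = (x + 3)^2 + (2x + 12)^2.
d/dx[D^2] = 2(x + 3) + 2·2·(2x + 12) = 0 ⇒ x = -27/5.
Then y = -34/5 and the distance is √(36/5) ≈ 2.6833.

-27/5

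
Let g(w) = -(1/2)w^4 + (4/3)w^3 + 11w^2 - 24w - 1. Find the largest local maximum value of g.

g'(w) = -2w^3 + 4w^2 + 22w - 24. Setting g'(w) = 0 gives w ∈ {-3, 1, 4}.
g''(w) = -6w^2 + 8w + 22. g''(-3) = -56 < 0 ⇒ local maximum; g''(1) = 24 > 0 ⇒ local minimum; g''(4) = -42 < 0 ⇒ local maximum.
The largest local maximum is g(-3) = 187/2.

187/2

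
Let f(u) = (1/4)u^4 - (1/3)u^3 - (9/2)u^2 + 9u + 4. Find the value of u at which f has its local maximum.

1

f'(u) = u^3 - u^2 - 9u + 9 = 0 at u = -3, 1, 3.
f''(u) = 3u^2 - 2u - 9. f''(-3) = 24 > 0 ⇒ local minimum; f''(1) = -8 < 0 ⇒ local maximum; f''(3) = 12 > 0 ⇒ local minimum.
Thus f has its local maximum at u = 1, with value 101/12.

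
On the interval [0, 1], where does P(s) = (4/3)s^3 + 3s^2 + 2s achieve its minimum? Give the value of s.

0

P'(s) = 4s^2 + 6s + 2, which has no zeros in [0, 1].
Evaluating at the critical points and endpoints: P(0) = 0; P(1) = 19/3.
Hence the absolute minimum is 0 at s = 0.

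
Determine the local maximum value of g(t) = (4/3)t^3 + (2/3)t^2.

2/81

g'(t) = 4t^2 + (4/3)t. Setting g'(t) = 0 gives t ∈ {-1/3, 0}.
g''(t) = 8t + 4/3. g''(-1/3) = -4/3 < 0 ⇒ local maximum; g''(0) = 4/3 > 0 ⇒ local minimum.
The local maximum is g(-1/3) = 2/81.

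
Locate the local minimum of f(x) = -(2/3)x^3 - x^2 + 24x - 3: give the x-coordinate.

-4

f'(x) = -2x^2 - 2x + 24. Setting f'(x) = 0 gives x ∈ {-4, 3}.
Since f''(x) = -4x - 2, we get f''(-4) = 14 > 0 ⇒ local minimum; f''(3) = -14 < 0 ⇒ local maximum.
So the local minimum value is f(-4) = -217/3.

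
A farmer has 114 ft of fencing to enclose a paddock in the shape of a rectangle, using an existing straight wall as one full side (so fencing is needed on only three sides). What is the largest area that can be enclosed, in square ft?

Let the sides perpendicular to the wall have length x and the parallel side y, so 2x + y = 114 and the area is A = xy = x(114 − 2x).
A'(x) = 114 − 4x = 0 gives x = 57/2, and A''(x) = −4 < 0 confirms a maximum.
Then y = 114 − 2·57/2 = 57 and A = 3249/2.

3249/2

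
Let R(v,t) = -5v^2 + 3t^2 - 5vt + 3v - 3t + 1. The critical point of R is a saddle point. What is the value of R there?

∂R/∂v = -10v - 5t + 3 = 0 and ∂R/∂t = -5v + 6t - 3 = 0, so (v, t) = (3/85, 9/17).
The Hessian has R_{vv} = -10, R_{tt} = 6, R_{vt} = -5, giving D = -85 < 0, so the point is a saddle point.
R(3/85, 9/17) = 22/85.

22/85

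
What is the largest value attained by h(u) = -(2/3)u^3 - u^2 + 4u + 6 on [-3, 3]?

Differentiating, h'(u) = -2u^2 - 2u + 4; which vanishes at u = -2 and u = 1.
Compare values at every candidate in [-3, 3]: h(-3) = 3,  h(-2) = -2/3,  h(1) = 25/3,  h(3) = -9.
So the maximum is h(1) = 25/3.

25/3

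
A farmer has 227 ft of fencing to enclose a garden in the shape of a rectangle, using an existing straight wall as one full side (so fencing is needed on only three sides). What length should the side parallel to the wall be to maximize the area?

227/2

Let the sides perpendicular to the wall have length x and the parallel side y, so 2x + y = 227 and the area is A = xy = x(227 − 2x).
A'(x) = 227 − 4x = 0 gives x = 227/4, and A''(x) = −4 < 0 confirms a maximum.
Then y = 227 − 2·227/4 = 227/2 and A = 51529/8.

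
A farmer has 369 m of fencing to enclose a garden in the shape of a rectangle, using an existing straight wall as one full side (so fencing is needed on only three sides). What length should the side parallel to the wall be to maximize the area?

369/2

Let the sides perpendicular to the wall have length x and the parallel side y, so 2x + y = 369 and the area is A = xy = x(369 − 2x).
A'(x) = 369 − 4x = 0 gives x = 369/4, and A''(x) = −4 < 0 confirms a maximum.
Then y = 369 − 2·369/4 = 369/2 and A = 136161/8.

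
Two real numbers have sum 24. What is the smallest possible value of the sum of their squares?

With a + b = 24, a^2 + b^2 = a^2 + (24 − a)^2.
The derivative 2a − 2(24 − a) = 4a − 48 vanishes at a = 12; second derivative 4 > 0, a minimum.
The minimum is 2·(12)^2 = 288.

288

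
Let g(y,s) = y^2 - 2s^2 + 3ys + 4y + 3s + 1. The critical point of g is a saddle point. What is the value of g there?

∂g/∂y = 2y + 3s + 4 = 0 and ∂g/∂s = 3y - 4s + 3 = 0, so (y, s) = (-25/17, -6/17).
The Hessian has g_{yy} = 2, g_{ss} = -4, g_{ys} = 3, giving D = -17 < 0, so the point is a saddle point.
g(-25/17, -6/17) = -42/17.

-42/17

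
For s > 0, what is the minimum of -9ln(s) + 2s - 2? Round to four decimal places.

-6.5367

g'(s) = -9/s + 2 = 0 gives s = 9/2.
g''(s) = 9/s², which is positive for s > 0, so this is a local minimum.
g(9/2) = -9·ln(9/2) + 9 - 2 ≈ -6.5367.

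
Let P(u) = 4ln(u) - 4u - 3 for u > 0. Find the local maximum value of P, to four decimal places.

-7.0000

P'(u) = 4/u − 4 = 0 gives u = 1.
P''(u) = -4/u², which is negative for u > 0, so this is a local maximum.
P(1) = 4·ln(1) - 4 - 3 ≈ -7.0000.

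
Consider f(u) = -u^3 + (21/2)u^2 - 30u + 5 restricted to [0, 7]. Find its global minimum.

Differentiating, f'(u) = -3u^2 + 21u - 30; which vanishes at u = 2 and u = 5.
Compare values at every candidate in [0, 7]: f(0) = 5, f(2) = -21, f(5) = -15/2, f(7) = -67/2.
So the minimum is f(7) = -67/2.

-67/2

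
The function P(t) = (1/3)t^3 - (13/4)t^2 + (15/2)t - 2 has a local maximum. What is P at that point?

P'(t) = t^2 - (13/2)t + 15/2. Setting P'(t) = 0 gives t ∈ {3/2, 5}.
Second-derivative test with P''(t) = 2t - 13/2: P''(3/2) = -7/2 < 0 ⇒ local maximum; P''(5) = 7/2 > 0 ⇒ local minimum.
The local maximum is P(3/2) = 49/16.

49/16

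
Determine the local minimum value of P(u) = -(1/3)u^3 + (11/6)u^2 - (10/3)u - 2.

-649/162

P'(u) = -u^2 + (11/3)u - 10/3 = 0 at u = 5/3, 2.
Since P''(u) = -2u + 11/3, we get P''(5/3) = 1/3 > 0 ⇒ local minimum; P''(2) = -1/3 < 0 ⇒ local maximum.
Thus P has its local minimum at u = 5/3, with value -649/162.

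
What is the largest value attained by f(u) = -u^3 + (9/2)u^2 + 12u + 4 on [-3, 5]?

Differentiating, f'(u) = -3u^2 + 9u + 12; which vanishes at u = -1 and u = 4.
Candidates: f(-3) = 71/2; f(-1) = -5/2; f(4) = 60; f(5) = 103/2.
The maximum over the interval is 60, attained at u = 4.

60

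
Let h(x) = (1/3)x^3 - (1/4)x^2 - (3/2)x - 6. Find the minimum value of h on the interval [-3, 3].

h'(x) = x^2 - (1/2)x - 3/2, which vanishes at x = -1 and x = 3/2.
Candidates: h(-3) = -51/4,  h(-1) = -61/12,  h(3/2) = -123/16,  h(3) = -15/4.
The minimum over the interval is -51/4, attained at x = -3.

-51/4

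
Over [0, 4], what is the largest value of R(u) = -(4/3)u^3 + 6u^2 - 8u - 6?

-6

Differentiating, R'(u) = -4u^2 + 12u - 8; which vanishes at u = 1 and u = 2.
Compare values at every candidate in [0, 4]: R(0) = -6,  R(1) = -28/3,  R(2) = -26/3,  R(4) = -82/3.
Hence the absolute maximum is -6 at u = 0.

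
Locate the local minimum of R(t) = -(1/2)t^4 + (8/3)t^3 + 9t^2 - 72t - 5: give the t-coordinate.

R'(t) = -2t^3 + 8t^2 + 18t - 72 = 0 at t = -3, 3, 4.
Second-derivative test with R''(t) = -6t^2 + 16t + 18: R''(-3) = -84 < 0 ⇒ local maximum; R''(3) = 12 > 0 ⇒ local minimum; R''(4) = -14 < 0 ⇒ local maximum.
Thus R has its local minimum at t = 3, with value -217/2.

3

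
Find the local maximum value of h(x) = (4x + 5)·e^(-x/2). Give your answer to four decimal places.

By the product rule, h'(x) = (-2x + 3/2)·e^(-x/2). Since e^(-x/2) > 0, the only critical point is x = 3/4.
h''(3/4) has the same sign as -2 < 0, so this is a local maximum.
h(3/4) = (8)·e^(-3/8) ≈ 5.4983.

5.4983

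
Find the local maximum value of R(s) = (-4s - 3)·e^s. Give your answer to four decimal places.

By the product rule, R'(s) = (-4s - 7)·e^s. Since e^s > 0, the only critical point is s = -7/4.
R''(-7/4) has the same sign as -4 < 0, so this is a local maximum.
R(-7/4) = (4)·e^(-7/4) ≈ 0.6951.

0.6951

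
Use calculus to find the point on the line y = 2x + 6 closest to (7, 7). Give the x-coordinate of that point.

Minimize D(x)^2 = (x - 7)^2 + (2x - 1)^2.
d/dx[D^2] = 2(x - 7) + 2·2·(2x - 1) = 0 ⇒ x = 9/5.
Then y = 48/5 and the distance is √(169/5) ≈ 5.8138.

9/5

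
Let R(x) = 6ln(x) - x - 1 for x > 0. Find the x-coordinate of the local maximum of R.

6

R'(x) = 6/x − 1 = 0 gives x = 6.
R''(x) = -6/x², which is negative for x > 0, so this is a local maximum.
R(6) = 6·ln(6) - 6 - 1 ≈ 3.7506.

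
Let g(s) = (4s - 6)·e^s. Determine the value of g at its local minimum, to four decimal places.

-6.5949

By the product rule, g'(s) = (4s - 2)·e^s. Since e^s > 0, the only critical point is s = 1/2.
g''(1/2) has the same sign as 4 > 0, so this is a local minimum.
g(1/2) = (-4)·e^(1/2) ≈ -6.5949.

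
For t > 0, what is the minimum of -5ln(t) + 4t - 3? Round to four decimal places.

0.8843

h'(t) = -5/t + 4 = 0 gives t = 5/4.
h''(t) = 5/t², which is positive for t > 0, so this is a local minimum.
h(5/4) = -5·ln(5/4) + 5 - 3 ≈ 0.8843.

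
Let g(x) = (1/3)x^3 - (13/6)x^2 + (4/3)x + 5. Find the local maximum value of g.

Critical points: g'(x) = x^2 - (13/3)x + 4/3 vanishes at x = 1/3, 4.
Since g''(x) = 2x - 13/3, we get g''(1/3) = -11/3 < 0 ⇒ local maximum; g''(4) = 11/3 > 0 ⇒ local minimum.
So the local maximum value is g(1/3) = 845/162.

845/162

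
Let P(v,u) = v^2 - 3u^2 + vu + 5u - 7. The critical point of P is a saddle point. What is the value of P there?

∂P/∂v = 2v + u = 0 and ∂P/∂u = v - 6u + 5 = 0, so (v, u) = (-5/13, 10/13).
The Hessian has P_{vv} = 2, P_{uu} = -6, P_{vu} = 1, giving D = -13 < 0, so the point is a saddle point.
P(-5/13, 10/13) = -66/13.

-66/13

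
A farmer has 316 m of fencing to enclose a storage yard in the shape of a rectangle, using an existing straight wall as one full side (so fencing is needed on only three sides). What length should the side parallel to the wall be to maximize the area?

Let the sides perpendicular to the wall have length x and the parallel side y, so 2x + y = 316 and the area is A = xy = x(316 − 2x).
A'(x) = 316 − 4x = 0 gives x = 79, and A''(x) = −4 < 0 confirms a maximum.
Then y = 316 − 2·79 = 158 and A = 12482.

158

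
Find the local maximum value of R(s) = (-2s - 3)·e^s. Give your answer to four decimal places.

0.1642

R'(s) = (-2)·e^s + (-2s - 3)·1·e^s = (-2s - 5)·e^s. Since e^s > 0, the only critical point is s = -5/2.
R''(-5/2) has the same sign as -2 < 0, so this is a local maximum.
R(-5/2) = (2)·e^(-5/2) ≈ 0.1642.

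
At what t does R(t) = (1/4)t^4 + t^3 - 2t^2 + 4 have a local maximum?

Critical points: R'(t) = t^3 + 3t^2 - 4t vanishes at t = -4, 0, 1.
Second-derivative test with R''(t) = 3t^2 + 6t - 4: R''(-4) = 20 > 0 ⇒ local minimum; R''(0) = -4 < 0 ⇒ local maximum; R''(1) = 5 > 0 ⇒ local minimum.
The local maximum is R(0) = 4.

0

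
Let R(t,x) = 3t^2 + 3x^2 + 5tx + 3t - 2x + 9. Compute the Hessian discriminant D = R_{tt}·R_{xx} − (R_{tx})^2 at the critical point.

11

∂R/∂t = 6t + 5x + 3 = 0 and ∂R/∂x = 5t + 6x - 2 = 0, so (t, x) = (-28/11, 27/11).
The Hessian has R_{tt} = 6, R_{xx} = 6, R_{tx} = 5, giving D = 11 > 0 with R_{tt} > 0, so the point is a local minimum.
D = (6)·(6) − (5)^2 = 11.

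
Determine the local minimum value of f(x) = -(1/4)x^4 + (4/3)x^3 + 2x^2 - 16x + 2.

-46/3

f'(x) = -x^3 + 4x^2 + 4x - 16 = 0 at x = -2, 2, 4.
f''(x) = -3x^2 + 8x + 4. f''(-2) = -24 < 0 ⇒ local maximum; f''(2) = 8 > 0 ⇒ local minimum; f''(4) = -12 < 0 ⇒ local maximum.
So the local minimum value is f(2) = -46/3.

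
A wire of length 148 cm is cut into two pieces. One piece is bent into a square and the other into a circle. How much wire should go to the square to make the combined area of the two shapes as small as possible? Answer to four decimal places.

Let x be the length used for the square. Square side x/4; circle radius (148−x)/(2π).
A(x) = (x/4)² + π·((148−x)/(2π))² = x²/16 + (148−x)²/(4π) for 0 ≤ x ≤ 148. A'(x) = x/8 − (148−x)/(2π) = 0 gives x = 4·148/(π+4) ≈ 82.8947.
A'' = 1/8 + 1/(2π) > 0, so this gives the minimum combined area; x ≈ 82.8947 cm to the square.

82.8947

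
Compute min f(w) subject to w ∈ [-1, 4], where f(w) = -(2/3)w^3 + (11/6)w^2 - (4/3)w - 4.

Differentiating, f'(w) = -2w^2 + (11/3)w - 4/3; which vanishes at w = 1/2 and w = 4/3.
Compare values at every candidate in [-1, 4]: f(-1) = -1/6, f(1/2) = -103/24, f(4/3) = -332/81, f(4) = -68/3.
So the minimum is f(4) = -68/3.

-68/3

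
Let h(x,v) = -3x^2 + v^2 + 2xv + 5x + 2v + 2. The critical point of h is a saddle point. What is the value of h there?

∂h/∂x = -6x + 2v + 5 = 0 and ∂h/∂v = 2x + 2v + 2 = 0, so (x, v) = (3/8, -11/8).
The Hessian has h_{xx} = -6, h_{vv} = 2, h_{xv} = 2, giving D = -16 < 0, so the point is a saddle point.
h(3/8, -11/8) = 25/16.

25/16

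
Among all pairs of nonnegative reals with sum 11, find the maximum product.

With x + y = 11, the product is P(x) = x(11 − x).
P'(x) = 11 − 2x = 0 gives x = 11/2; P'' = −2 < 0, so this is the maximum.
P = 11/2·11/2 = 121/4.

121/4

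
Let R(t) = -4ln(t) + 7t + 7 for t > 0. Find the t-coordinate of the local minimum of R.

4/7

R'(t) = -4/t + 7 = 0 gives t = 4/7.
R''(t) = 4/t², which is positive for t > 0, so this is a local minimum.
R(4/7) = -4·ln(4/7) + 4 + 7 ≈ 13.2385.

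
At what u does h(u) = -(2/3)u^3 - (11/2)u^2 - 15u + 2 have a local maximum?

h'(u) = -2u^2 - 11u - 15. Setting h'(u) = 0 gives u ∈ {-3, -5/2}.
Since h''(u) = -4u - 11, we get h''(-3) = 1 > 0 ⇒ local minimum; h''(-5/2) = -1 < 0 ⇒ local maximum.
So the local maximum value is h(-5/2) = 373/24.

-5/2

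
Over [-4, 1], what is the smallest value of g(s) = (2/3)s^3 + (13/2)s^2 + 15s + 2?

-65/8

Differentiating, g'(s) = 2s^2 + 13s + 15; whose only zero in [-4, 1] is s = -3/2.
Candidates: g(-4) = 10/3; g(-3/2) = -65/8; g(1) = 145/6.
The minimum over the interval is -65/8, attained at s = -3/2.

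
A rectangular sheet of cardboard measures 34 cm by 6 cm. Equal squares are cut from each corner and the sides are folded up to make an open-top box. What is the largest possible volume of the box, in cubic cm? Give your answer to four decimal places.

139.8251

With cut size x, the volume is V(x) = x(34 − 2x)(6 − 2x) for 0 < x < 3.
V'(x) = 12x^2 − 160x + 204. Setting V'(x) = 0 gives x ≈ 1.4279 (the root in (0, 3)).
V''(x) = 24x − 160 is negative there, so this is the maximum; V ≈ 139.8251.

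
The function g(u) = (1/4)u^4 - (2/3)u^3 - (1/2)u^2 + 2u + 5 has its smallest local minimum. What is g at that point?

g'(u) = u^3 - 2u^2 - u + 2 = 0 at u = -1, 1, 2.
Second-derivative test with g''(u) = 3u^2 - 4u - 1: g''(-1) = 6 > 0 ⇒ local minimum; g''(1) = -2 < 0 ⇒ local maximum; g''(2) = 3 > 0 ⇒ local minimum.
So the smallest local minimum value is g(-1) = 41/12.

41/12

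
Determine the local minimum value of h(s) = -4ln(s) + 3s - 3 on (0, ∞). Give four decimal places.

-0.1507

h'(s) = -4/s + 3 = 0 gives s = 4/3.
h''(s) = 4/s², which is positive for s > 0, so this is a local minimum.
h(4/3) = -4·ln(4/3) + 4 - 3 ≈ -0.1507.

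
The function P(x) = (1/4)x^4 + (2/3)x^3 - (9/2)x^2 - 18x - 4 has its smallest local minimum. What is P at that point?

-241/4

P'(x) = x^3 + 2x^2 - 9x - 18. Setting P'(x) = 0 gives x ∈ {-3, -2, 3}.
Second-derivative test with P''(x) = 3x^2 + 4x - 9: P''(-3) = 6 > 0 ⇒ local minimum; P''(-2) = -5 < 0 ⇒ local maximum; P''(3) = 30 > 0 ⇒ local minimum.
Thus P has its smallest local minimum at x = 3, with value -241/4.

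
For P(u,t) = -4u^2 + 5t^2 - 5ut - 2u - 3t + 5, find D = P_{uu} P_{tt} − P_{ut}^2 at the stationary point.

∂P/∂u = -8u - 5t - 2 = 0 and ∂P/∂t = -5u + 10t - 3 = 0, so (u, t) = (-1/3, 2/15).
The Hessian has P_{uu} = -8, P_{tt} = 10, P_{ut} = -5, giving D = -105 < 0, so the point is a saddle point.
D = (-8)·(10) − (-5)^2 = -105.

-105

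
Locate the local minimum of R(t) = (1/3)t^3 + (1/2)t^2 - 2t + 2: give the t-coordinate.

1

R'(t) = t^2 + t - 2 = 0 at t = -2, 1.
Since R''(t) = 2t + 1, we get R''(-2) = -3 < 0 ⇒ local maximum; R''(1) = 3 > 0 ⇒ local minimum.
Thus R has its local minimum at t = 1, with value 5/6.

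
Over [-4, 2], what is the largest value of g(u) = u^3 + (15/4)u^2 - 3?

Differentiating, g'(u) = 3u^2 + (15/2)u; which vanishes at u = -5/2 and u = 0.
Candidates: g(-4) = -7, g(-5/2) = 77/16, g(0) = -3, g(2) = 20.
The maximum over the interval is 20, attained at u = 2.

20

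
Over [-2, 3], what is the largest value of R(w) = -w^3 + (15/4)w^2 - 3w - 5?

The derivative is -3w^2 + (15/2)w - 3, which vanishes at w = 1/2 and w = 2.
Compare values at every candidate in [-2, 3]: R(-2) = 24; R(1/2) = -91/16; R(2) = -4; R(3) = -29/4.
The maximum over the interval is 24, attained at w = -2.

24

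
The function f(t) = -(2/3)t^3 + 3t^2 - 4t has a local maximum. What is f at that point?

-4/3

Critical points: f'(t) = -2t^2 + 6t - 4 vanishes at t = 1, 2.
f''(t) = -4t + 6. f''(1) = 2 > 0 ⇒ local minimum; f''(2) = -2 < 0 ⇒ local maximum.
So the local maximum value is f(2) = -4/3.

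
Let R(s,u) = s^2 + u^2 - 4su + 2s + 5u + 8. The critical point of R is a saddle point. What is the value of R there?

55/4

∂R/∂s = 2s - 4u + 2 = 0 and ∂R/∂u = -4s + 2u + 5 = 0, so (s, u) = (2, 3/2).
The Hessian has R_{ss} = 2, R_{uu} = 2, R_{su} = -4, giving D = -12 < 0, so the point is a saddle point.
R(2, 3/2) = 55/4.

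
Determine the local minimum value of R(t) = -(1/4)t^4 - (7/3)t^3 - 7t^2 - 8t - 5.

-7/3

Critical points: R'(t) = -t^3 - 7t^2 - 14t - 8 vanishes at t = -4, -2, -1.
R''(t) = -3t^2 - 14t - 14. R''(-4) = -6 < 0 ⇒ local maximum; R''(-2) = 2 > 0 ⇒ local minimum; R''(-1) = -3 < 0 ⇒ local maximum.
The local minimum is R(-2) = -7/3.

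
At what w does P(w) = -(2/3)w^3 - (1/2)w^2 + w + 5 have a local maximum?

P'(w) = -2w^2 - w + 1. Setting P'(w) = 0 gives w ∈ {-1, 1/2}.
P''(w) = -4w - 1. P''(-1) = 3 > 0 ⇒ local minimum; P''(1/2) = -3 < 0 ⇒ local maximum.
The local maximum is P(1/2) = 127/24.

1/2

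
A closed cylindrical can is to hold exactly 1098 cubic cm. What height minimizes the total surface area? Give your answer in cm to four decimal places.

With radius r and height h, πr²h = 1098 so h = 1098/(πr²), and S(r) = 2πr² + 2πrh = 2πr² + 2·1098/r.
S'(r) = 4πr − 2·1098/r² = 0 ⇒ r³ = 1098/(2π), so r ≈ 5.5908 and h = 2r ≈ 11.1816.
S''(r) = 4π + 4·1098/r³ > 0, so this is the minimum; S ≈ 589.1820.

11.1816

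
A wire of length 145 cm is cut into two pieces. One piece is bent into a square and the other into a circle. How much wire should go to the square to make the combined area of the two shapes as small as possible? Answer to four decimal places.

Let x be the length used for the square. Square side x/4; circle radius (145−x)/(2π).
A(x) = (x/4)² + π·((145−x)/(2π))² = x²/16 + (145−x)²/(4π) for 0 ≤ x ≤ 145. A'(x) = x/8 − (145−x)/(2π) = 0 gives x = 4·145/(π+4) ≈ 81.2144.
A'' = 1/8 + 1/(2π) > 0, so this gives the minimum combined area; x ≈ 81.2144 cm to the square.

81.2144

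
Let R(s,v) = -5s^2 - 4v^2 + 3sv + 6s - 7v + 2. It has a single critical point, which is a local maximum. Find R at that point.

405/71

∂R/∂s = -10s + 3v + 6 = 0 and ∂R/∂v = 3s - 8v - 7 = 0, so (s, v) = (27/71, -52/71).
The Hessian has R_{ss} = -10, R_{vv} = -8, R_{sv} = 3, giving D = 71 > 0 with R_{ss} < 0, so the point is a local maximum.
R(27/71, -52/71) = 405/71.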